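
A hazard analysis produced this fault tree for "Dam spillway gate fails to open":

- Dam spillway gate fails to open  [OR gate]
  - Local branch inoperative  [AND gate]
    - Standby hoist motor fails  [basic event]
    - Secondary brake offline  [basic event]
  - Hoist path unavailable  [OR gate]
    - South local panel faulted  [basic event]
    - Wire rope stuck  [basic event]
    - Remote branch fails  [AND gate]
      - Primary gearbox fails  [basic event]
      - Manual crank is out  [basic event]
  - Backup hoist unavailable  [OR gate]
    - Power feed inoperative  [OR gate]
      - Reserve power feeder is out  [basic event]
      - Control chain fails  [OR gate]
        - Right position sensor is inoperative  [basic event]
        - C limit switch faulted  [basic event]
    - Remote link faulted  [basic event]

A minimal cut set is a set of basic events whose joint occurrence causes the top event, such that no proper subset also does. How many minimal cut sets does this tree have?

Local branch inoperative [AND]: one cut set from each child combined → 1 × 1 = 1 cut set(s).
Remote branch fails [AND]: one cut set from each child combined → 1 × 1 = 1 cut set(s).
Hoist path unavailable [OR]: union of children's cut sets → 3 cut set(s).
Control chain fails [OR]: union of children's cut sets → 2 cut set(s).
Power feed inoperative [OR]: union of children's cut sets → 3 cut set(s).
Backup hoist unavailable [OR]: union of children's cut sets → 4 cut set(s).
Dam spillway gate fails to open [OR]: union of children's cut sets → 8 cut set(s).
Minimal cut sets: {Secondary brake offline, Standby hoist motor fails}; {South local panel faulted}; {Wire rope stuck}; {Manual crank is out, Primary gearbox fails}; {Reserve power feeder is out}; {Right position sensor is inoperative}; {C limit switch faulted}; {Remote link faulted}.

8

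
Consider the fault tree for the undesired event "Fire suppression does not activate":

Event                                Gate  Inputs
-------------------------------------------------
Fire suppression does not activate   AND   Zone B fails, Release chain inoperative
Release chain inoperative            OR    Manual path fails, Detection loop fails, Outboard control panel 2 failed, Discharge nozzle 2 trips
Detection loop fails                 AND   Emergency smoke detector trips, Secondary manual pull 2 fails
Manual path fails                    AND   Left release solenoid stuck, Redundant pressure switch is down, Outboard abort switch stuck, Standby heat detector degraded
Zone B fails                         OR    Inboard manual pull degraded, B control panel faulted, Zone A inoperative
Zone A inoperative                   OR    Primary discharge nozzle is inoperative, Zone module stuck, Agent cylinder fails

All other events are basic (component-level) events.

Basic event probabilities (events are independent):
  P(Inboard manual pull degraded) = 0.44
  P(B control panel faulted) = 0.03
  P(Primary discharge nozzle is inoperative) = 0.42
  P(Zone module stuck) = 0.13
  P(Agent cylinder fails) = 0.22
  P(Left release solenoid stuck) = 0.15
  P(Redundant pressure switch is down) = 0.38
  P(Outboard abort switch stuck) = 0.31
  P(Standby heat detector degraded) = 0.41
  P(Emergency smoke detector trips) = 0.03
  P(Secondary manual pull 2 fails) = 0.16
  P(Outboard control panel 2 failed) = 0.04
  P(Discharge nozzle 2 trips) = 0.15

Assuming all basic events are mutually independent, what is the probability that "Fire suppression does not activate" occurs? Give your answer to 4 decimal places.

P(Zone A inoperative) [OR] = 1 − (1−0.42) × (1−0.13) × (1−0.22) = 0.606412
P(Zone B fails) [OR] = 1 − (1−0.44) × (1−0.03) × (1−0.606412) = 0.786203
P(Manual path fails) [AND] = 0.15 × 0.38 × 0.31 × 0.41 = 0.007245
P(Detection loop fails) [AND] = 0.03 × 0.16 = 0.004800
P(Release chain inoperative) [OR] = 1 − (1−0.007245) × (1−0.004800) × (1−0.04) × (1−0.15) = 0.193800
P(Fire suppression does not activate) [AND] = 0.786203 × 0.193800 = 0.152366
Rounded to 4 decimal places: P(Fire suppression does not activate) ≈ 0.1524.

0.1524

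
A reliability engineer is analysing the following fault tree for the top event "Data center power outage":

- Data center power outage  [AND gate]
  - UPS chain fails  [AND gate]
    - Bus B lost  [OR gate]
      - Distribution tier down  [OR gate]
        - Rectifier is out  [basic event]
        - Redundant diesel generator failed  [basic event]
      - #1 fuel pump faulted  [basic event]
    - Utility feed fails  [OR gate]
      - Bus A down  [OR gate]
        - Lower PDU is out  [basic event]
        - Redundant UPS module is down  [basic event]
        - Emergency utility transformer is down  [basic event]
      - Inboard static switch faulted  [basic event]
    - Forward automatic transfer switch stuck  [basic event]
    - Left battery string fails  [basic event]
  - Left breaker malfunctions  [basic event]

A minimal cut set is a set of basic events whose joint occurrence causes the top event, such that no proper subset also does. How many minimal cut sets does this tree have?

12

Distribution tier down [OR]: union of children's cut sets → 2 cut set(s).
Bus B lost [OR]: union of children's cut sets → 3 cut set(s).
Bus A down [OR]: union of children's cut sets → 3 cut set(s).
Utility feed fails [OR]: union of children's cut sets → 4 cut set(s).
UPS chain fails [AND]: one cut set from each child combined → 3 × 4 × 1 × 1 = 12 cut set(s).
Data center power outage [AND]: one cut set from each child combined → 12 × 1 = 12 cut set(s).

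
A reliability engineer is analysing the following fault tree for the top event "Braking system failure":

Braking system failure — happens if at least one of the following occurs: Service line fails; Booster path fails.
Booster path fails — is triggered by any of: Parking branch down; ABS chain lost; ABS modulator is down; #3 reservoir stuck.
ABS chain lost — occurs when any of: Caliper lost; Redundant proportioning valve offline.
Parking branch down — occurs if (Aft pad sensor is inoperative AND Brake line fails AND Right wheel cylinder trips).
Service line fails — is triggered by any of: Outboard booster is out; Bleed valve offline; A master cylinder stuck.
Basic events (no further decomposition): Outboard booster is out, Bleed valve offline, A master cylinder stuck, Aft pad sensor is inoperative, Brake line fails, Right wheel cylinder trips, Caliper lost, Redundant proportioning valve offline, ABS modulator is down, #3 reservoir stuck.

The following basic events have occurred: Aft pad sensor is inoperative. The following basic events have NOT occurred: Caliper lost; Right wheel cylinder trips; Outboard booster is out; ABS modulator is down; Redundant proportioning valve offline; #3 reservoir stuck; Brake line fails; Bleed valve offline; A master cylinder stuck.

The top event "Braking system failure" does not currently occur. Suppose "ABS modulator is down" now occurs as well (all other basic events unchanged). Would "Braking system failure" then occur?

Yes

Counterfactual: set "ABS modulator is down" to occurred.
Service line fails [OR]: Outboard booster is out=not, Bleed valve offline=not, A master cylinder stuck=not → no input occurs → does not occur.
Parking branch down [AND]: Aft pad sensor is inoperative=occurs, Brake line fails=not, Right wheel cylinder trips=not → not all inputs occur → does not occur.
ABS chain lost [OR]: Caliper lost=not, Redundant proportioning valve offline=not → no input occurs → does not occur.
Booster path fails [OR]: Parking branch down=not, ABS chain lost=not, ABS modulator is down=occurs, #3 reservoir stuck=not → at least one input occurs → occurs.
Braking system failure [OR]: Service line fails=not, Booster path fails=occurs → at least one input occurs → occurs.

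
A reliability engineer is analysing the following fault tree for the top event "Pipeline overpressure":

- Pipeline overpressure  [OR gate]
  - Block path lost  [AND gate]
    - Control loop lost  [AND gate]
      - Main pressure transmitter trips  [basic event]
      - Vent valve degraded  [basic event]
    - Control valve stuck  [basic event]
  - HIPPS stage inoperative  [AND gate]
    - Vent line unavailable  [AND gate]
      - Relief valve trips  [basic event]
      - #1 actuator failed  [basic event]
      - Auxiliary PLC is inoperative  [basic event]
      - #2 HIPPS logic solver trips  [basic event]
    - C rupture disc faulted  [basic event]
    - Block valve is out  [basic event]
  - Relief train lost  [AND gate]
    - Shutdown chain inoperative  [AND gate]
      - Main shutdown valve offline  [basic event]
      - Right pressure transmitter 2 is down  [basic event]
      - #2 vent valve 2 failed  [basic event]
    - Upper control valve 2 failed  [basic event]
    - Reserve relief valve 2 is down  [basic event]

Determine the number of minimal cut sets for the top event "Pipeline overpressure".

Control loop lost [AND]: one cut set from each child combined → 1 × 1 = 1 cut set(s).
Block path lost [AND]: one cut set from each child combined → 1 × 1 = 1 cut set(s).
Vent line unavailable [AND]: one cut set from each child combined → 1 × 1 × 1 × 1 = 1 cut set(s).
HIPPS stage inoperative [AND]: one cut set from each child combined → 1 × 1 × 1 = 1 cut set(s).
Shutdown chain inoperative [AND]: one cut set from each child combined → 1 × 1 × 1 = 1 cut set(s).
Relief train lost [AND]: one cut set from each child combined → 1 × 1 × 1 = 1 cut set(s).
Pipeline overpressure [OR]: union of children's cut sets → 3 cut set(s).
Minimal cut sets: {Control valve stuck, Main pressure transmitter trips, Vent valve degraded}; {#1 actuator failed, #2 HIPPS logic solver trips, Auxiliary PLC is inoperative, Block valve is out, C rupture disc faulted, Relief valve trips}; {#2 vent valve 2 failed, Main shutdown valve offline, Reserve relief valve 2 is down, Right pressure transmitter 2 is down, Upper control valve 2 failed}.

3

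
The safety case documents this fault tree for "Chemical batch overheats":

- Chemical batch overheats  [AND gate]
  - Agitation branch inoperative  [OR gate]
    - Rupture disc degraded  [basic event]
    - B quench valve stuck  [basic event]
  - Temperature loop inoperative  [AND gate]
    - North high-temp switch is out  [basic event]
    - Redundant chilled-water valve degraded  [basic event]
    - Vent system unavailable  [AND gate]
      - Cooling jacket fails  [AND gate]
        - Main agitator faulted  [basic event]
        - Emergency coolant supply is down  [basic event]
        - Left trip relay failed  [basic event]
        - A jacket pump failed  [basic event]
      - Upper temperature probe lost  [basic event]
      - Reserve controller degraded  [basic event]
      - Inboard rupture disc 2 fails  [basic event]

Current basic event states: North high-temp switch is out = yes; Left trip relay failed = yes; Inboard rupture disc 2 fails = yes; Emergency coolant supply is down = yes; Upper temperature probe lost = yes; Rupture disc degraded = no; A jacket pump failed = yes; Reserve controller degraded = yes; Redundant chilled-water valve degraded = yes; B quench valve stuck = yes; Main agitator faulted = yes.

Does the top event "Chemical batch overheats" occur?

Agitation branch inoperative [OR]: Rupture disc degraded=not, B quench valve stuck=occurs → at least one input occurs → occurs.
Cooling jacket fails [AND]: Main agitator faulted=occurs, Emergency coolant supply is down=occurs, Left trip relay failed=occurs, A jacket pump failed=occurs → all inputs occur → occurs.
Vent system unavailable [AND]: Cooling jacket fails=occurs, Upper temperature probe lost=occurs, Reserve controller degraded=occurs, Inboard rupture disc 2 fails=occurs → all inputs occur → occurs.
Temperature loop inoperative [AND]: North high-temp switch is out=occurs, Redundant chilled-water valve degraded=occurs, Vent system unavailable=occurs → all inputs occur → occurs.
Chemical batch overheats [AND]: Agitation branch inoperative=occurs, Temperature loop inoperative=occurs → all inputs occur → occurs.

Yes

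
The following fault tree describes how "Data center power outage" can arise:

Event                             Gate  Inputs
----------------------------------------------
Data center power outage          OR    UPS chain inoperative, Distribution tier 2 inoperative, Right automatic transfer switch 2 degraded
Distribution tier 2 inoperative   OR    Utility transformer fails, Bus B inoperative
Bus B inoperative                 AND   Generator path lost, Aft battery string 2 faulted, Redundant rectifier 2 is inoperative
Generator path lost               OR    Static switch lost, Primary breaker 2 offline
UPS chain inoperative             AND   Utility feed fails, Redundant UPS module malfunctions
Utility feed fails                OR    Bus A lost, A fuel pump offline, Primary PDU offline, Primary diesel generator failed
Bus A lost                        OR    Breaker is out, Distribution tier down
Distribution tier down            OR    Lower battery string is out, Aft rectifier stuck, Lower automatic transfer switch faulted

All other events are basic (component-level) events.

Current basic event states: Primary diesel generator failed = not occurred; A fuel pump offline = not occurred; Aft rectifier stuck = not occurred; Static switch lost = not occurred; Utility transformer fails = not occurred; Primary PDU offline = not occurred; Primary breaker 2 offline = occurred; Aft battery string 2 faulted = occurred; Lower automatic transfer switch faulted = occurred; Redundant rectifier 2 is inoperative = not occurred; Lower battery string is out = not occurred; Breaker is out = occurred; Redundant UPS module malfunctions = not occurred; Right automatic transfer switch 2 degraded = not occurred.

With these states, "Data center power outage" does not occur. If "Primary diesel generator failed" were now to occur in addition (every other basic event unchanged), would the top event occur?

Counterfactual: set "Primary diesel generator failed" to occurred.
Distribution tier down [OR]: Lower battery string is out=not, Aft rectifier stuck=not, Lower automatic transfer switch faulted=occurs → at least one input occurs → occurs.
Bus A lost [OR]: Breaker is out=occurs, Distribution tier down=occurs → at least one input occurs → occurs.
Utility feed fails [OR]: Bus A lost=occurs, A fuel pump offline=not, Primary PDU offline=not, Primary diesel generator failed=occurs → at least one input occurs → occurs.
UPS chain inoperative [AND]: Utility feed fails=occurs, Redundant UPS module malfunctions=not → not all inputs occur → does not occur.
Generator path lost [OR]: Static switch lost=not, Primary breaker 2 offline=occurs → at least one input occurs → occurs.
Bus B inoperative [AND]: Generator path lost=occurs, Aft battery string 2 faulted=occurs, Redundant rectifier 2 is inoperative=not → not all inputs occur → does not occur.
Distribution tier 2 inoperative [OR]: Utility transformer fails=not, Bus B inoperative=not → no input occurs → does not occur.
Data center power outage [OR]: UPS chain inoperative=not, Distribution tier 2 inoperative=not, Right automatic transfer switch 2 degraded=not → no input occurs → does not occur.

No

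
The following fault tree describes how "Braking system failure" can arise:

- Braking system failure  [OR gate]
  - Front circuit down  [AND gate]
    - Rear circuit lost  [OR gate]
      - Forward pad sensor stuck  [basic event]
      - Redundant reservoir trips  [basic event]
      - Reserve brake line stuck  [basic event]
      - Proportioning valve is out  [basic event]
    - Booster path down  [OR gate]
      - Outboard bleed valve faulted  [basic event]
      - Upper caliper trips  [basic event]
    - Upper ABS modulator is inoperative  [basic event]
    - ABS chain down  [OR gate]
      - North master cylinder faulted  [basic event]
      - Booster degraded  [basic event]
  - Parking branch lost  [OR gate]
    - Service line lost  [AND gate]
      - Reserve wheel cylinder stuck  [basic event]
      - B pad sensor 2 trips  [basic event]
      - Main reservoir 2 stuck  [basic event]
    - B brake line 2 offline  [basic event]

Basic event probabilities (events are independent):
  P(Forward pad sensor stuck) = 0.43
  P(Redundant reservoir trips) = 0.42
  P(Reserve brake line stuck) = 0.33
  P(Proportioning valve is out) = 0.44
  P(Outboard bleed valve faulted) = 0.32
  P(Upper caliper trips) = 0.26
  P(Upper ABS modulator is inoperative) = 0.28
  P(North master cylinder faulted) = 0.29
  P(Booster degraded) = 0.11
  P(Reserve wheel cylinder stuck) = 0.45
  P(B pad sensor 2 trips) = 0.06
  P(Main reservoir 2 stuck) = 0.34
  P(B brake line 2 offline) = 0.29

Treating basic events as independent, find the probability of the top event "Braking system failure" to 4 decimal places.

0.3281

P(Rear circuit lost) [OR] = 1 − (1−0.43) × (1−0.42) × (1−0.33) × (1−0.44) = 0.875959
P(Booster path down) [OR] = 1 − (1−0.32) × (1−0.26) = 0.496800
P(ABS chain down) [OR] = 1 − (1−0.29) × (1−0.11) = 0.368100
P(Front circuit down) [AND] = 0.875959 × 0.496800 × 0.28 × 0.368100 = 0.044853
P(Service line lost) [AND] = 0.45 × 0.06 × 0.34 = 0.009180
P(Parking branch lost) [OR] = 1 − (1−0.009180) × (1−0.29) = 0.296518
P(Braking system failure) [OR] = 1 − (1−0.044853) × (1−0.296518) = 0.328071
Rounded to 4 decimal places: P(Braking system failure) ≈ 0.3281.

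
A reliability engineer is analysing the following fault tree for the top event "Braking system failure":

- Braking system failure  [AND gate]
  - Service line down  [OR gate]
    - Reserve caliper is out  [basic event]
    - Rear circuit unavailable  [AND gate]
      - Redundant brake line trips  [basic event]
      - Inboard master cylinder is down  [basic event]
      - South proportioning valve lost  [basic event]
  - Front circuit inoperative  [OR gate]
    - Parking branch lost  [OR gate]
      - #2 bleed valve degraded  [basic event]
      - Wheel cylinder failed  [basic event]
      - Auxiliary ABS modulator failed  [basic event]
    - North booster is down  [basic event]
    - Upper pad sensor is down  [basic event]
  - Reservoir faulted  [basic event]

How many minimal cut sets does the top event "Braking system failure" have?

Rear circuit unavailable [AND]: one cut set from each child combined → 1 × 1 × 1 = 1 cut set(s).
Service line down [OR]: union of children's cut sets → 2 cut set(s).
Parking branch lost [OR]: union of children's cut sets → 3 cut set(s).
Front circuit inoperative [OR]: union of children's cut sets → 5 cut set(s).
Braking system failure [AND]: one cut set from each child combined → 2 × 5 × 1 = 10 cut set(s).
Minimal cut sets: {#2 bleed valve degraded, Reserve caliper is out, Reservoir faulted}; {Reserve caliper is out, Reservoir faulted, Wheel cylinder failed}; {Auxiliary ABS modulator failed, Reserve caliper is out, Reservoir faulted}; {North booster is down, Reserve caliper is out, Reservoir faulted}; {Reserve caliper is out, Reservoir faulted, Upper pad sensor is down}; {#2 bleed valve degraded, Inboard master cylinder is down, Redundant brake line trips, Reservoir faulted, South proportioning valve lost}; {Inboard master cylinder is down, Redundant brake line trips, Reservoir faulted, South proportioning valve lost, Wheel cylinder failed}; {Auxiliary ABS modulator failed, Inboard master cylinder is down, Redundant brake line trips, Reservoir faulted, South proportioning valve lost}; {Inboard master cylinder is down, North booster is down, Redundant brake line trips, Reservoir faulted, South proportioning valve lost}; {Inboard master cylinder is down, Redundant brake line trips, Reservoir faulted, South proportioning valve lost, Upper pad sensor is down}.

10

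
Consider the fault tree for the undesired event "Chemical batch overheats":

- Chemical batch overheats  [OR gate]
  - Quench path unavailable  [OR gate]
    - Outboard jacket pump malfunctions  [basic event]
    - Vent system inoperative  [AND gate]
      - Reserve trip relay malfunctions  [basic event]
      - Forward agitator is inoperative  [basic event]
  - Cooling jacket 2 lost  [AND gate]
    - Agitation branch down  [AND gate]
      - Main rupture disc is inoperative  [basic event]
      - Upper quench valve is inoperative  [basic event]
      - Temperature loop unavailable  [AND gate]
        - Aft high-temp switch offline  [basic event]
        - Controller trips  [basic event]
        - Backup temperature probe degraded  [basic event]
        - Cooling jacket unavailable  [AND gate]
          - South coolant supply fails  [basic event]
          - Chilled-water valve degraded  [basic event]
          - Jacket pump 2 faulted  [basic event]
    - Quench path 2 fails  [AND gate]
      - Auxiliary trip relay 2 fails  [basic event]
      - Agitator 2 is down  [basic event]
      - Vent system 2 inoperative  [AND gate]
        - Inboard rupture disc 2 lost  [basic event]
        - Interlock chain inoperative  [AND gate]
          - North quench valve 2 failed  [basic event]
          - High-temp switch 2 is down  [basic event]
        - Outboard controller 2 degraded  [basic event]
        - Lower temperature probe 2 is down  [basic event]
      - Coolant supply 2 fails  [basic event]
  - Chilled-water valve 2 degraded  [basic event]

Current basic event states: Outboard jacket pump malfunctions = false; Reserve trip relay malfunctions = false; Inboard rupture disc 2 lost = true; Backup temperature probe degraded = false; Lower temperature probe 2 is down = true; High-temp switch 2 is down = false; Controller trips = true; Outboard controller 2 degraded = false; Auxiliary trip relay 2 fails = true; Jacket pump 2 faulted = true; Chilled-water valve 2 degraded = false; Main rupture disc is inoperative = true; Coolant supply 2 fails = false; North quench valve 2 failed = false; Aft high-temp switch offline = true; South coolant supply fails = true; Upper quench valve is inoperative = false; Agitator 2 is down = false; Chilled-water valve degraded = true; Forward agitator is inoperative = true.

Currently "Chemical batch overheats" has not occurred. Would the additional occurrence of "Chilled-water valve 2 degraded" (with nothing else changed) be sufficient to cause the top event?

Counterfactual: set "Chilled-water valve 2 degraded" to occurred.
Vent system inoperative [AND]: Reserve trip relay malfunctions=not, Forward agitator is inoperative=occurs → not all inputs occur → does not occur.
Quench path unavailable [OR]: Outboard jacket pump malfunctions=not, Vent system inoperative=not → no input occurs → does not occur.
Cooling jacket unavailable [AND]: South coolant supply fails=occurs, Chilled-water valve degraded=occurs, Jacket pump 2 faulted=occurs → all inputs occur → occurs.
Temperature loop unavailable [AND]: Aft high-temp switch offline=occurs, Controller trips=occurs, Backup temperature probe degraded=not, Cooling jacket unavailable=occurs → not all inputs occur → does not occur.
Agitation branch down [AND]: Main rupture disc is inoperative=occurs, Upper quench valve is inoperative=not, Temperature loop unavailable=not → not all inputs occur → does not occur.
Interlock chain inoperative [AND]: North quench valve 2 failed=not, High-temp switch 2 is down=not → not all inputs occur → does not occur.
Vent system 2 inoperative [AND]: Inboard rupture disc 2 lost=occurs, Interlock chain inoperative=not, Outboard controller 2 degraded=not, Lower temperature probe 2 is down=occurs → not all inputs occur → does not occur.
Quench path 2 fails [AND]: Auxiliary trip relay 2 fails=occurs, Agitator 2 is down=not, Vent system 2 inoperative=not, Coolant supply 2 fails=not → not all inputs occur → does not occur.
Cooling jacket 2 lost [AND]: Agitation branch down=not, Quench path 2 fails=not → not all inputs occur → does not occur.
Chemical batch overheats [OR]: Quench path unavailable=not, Cooling jacket 2 lost=not, Chilled-water valve 2 degraded=occurs → at least one input occurs → occurs.

Yes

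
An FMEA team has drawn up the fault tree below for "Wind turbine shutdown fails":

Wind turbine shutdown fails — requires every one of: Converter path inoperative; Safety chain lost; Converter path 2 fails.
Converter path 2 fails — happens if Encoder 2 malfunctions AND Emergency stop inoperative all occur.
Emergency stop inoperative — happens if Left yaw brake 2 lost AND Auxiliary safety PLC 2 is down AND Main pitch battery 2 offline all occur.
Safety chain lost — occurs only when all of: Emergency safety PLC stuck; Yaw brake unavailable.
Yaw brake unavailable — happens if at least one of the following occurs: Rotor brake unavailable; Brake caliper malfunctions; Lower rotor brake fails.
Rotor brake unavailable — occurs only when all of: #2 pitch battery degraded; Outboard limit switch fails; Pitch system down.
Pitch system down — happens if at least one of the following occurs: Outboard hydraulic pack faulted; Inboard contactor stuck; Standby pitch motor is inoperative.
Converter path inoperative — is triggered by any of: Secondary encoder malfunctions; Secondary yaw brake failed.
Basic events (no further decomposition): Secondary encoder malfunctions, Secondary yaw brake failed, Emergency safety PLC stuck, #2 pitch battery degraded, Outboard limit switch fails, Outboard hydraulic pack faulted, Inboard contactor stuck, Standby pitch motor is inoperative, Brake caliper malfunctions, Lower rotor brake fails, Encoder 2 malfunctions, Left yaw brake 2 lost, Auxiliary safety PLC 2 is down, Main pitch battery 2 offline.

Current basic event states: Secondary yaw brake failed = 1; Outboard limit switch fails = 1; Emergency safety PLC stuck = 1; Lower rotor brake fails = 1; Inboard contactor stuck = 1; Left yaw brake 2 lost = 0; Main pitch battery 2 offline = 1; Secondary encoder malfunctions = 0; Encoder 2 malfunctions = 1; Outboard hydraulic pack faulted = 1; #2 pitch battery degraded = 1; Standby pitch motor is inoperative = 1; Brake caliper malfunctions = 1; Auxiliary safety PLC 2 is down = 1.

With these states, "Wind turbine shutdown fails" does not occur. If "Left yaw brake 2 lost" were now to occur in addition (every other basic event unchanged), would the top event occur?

Yes

Counterfactual: set "Left yaw brake 2 lost" to occurred.
Converter path inoperative [OR]: Secondary encoder malfunctions=not, Secondary yaw brake failed=occurs → at least one input occurs → occurs.
Pitch system down [OR]: Outboard hydraulic pack faulted=occurs, Inboard contactor stuck=occurs, Standby pitch motor is inoperative=occurs → at least one input occurs → occurs.
Rotor brake unavailable [AND]: #2 pitch battery degraded=occurs, Outboard limit switch fails=occurs, Pitch system down=occurs → all inputs occur → occurs.
Yaw brake unavailable [OR]: Rotor brake unavailable=occurs, Brake caliper malfunctions=occurs, Lower rotor brake fails=occurs → at least one input occurs → occurs.
Safety chain lost [AND]: Emergency safety PLC stuck=occurs, Yaw brake unavailable=occurs → all inputs occur → occurs.
Emergency stop inoperative [AND]: Left yaw brake 2 lost=occurs, Auxiliary safety PLC 2 is down=occurs, Main pitch battery 2 offline=occurs → all inputs occur → occurs.
Converter path 2 fails [AND]: Encoder 2 malfunctions=occurs, Emergency stop inoperative=occurs → all inputs occur → occurs.
Wind turbine shutdown fails [AND]: Converter path inoperative=occurs, Safety chain lost=occurs, Converter path 2 fails=occurs → all inputs occur → occurs.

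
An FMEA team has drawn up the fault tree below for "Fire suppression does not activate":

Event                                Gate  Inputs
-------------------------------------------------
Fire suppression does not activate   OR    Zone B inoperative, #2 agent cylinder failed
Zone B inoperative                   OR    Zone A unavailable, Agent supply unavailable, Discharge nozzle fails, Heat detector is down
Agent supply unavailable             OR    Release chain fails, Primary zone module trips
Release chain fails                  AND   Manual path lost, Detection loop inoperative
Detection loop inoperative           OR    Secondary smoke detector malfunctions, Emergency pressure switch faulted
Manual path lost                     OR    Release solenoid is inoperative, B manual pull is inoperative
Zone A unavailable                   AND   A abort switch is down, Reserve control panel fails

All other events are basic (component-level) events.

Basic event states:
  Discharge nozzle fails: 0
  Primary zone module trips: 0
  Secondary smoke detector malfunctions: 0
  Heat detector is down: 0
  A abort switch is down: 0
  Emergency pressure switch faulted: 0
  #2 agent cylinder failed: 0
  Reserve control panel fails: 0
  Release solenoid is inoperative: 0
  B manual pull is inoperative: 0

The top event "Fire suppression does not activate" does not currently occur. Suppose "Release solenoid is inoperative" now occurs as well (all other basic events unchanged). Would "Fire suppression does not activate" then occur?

Counterfactual: set "Release solenoid is inoperative" to occurred.
Zone A unavailable [AND]: A abort switch is down=not, Reserve control panel fails=not → not all inputs occur → does not occur.
Manual path lost [OR]: Release solenoid is inoperative=occurs, B manual pull is inoperative=not → at least one input occurs → occurs.
Detection loop inoperative [OR]: Secondary smoke detector malfunctions=not, Emergency pressure switch faulted=not → no input occurs → does not occur.
Release chain fails [AND]: Manual path lost=occurs, Detection loop inoperative=not → not all inputs occur → does not occur.
Agent supply unavailable [OR]: Release chain fails=not, Primary zone module trips=not → no input occurs → does not occur.
Zone B inoperative [OR]: Zone A unavailable=not, Agent supply unavailable=not, Discharge nozzle fails=not, Heat detector is down=not → no input occurs → does not occur.
Fire suppression does not activate [OR]: Zone B inoperative=not, #2 agent cylinder failed=not → no input occurs → does not occur.

No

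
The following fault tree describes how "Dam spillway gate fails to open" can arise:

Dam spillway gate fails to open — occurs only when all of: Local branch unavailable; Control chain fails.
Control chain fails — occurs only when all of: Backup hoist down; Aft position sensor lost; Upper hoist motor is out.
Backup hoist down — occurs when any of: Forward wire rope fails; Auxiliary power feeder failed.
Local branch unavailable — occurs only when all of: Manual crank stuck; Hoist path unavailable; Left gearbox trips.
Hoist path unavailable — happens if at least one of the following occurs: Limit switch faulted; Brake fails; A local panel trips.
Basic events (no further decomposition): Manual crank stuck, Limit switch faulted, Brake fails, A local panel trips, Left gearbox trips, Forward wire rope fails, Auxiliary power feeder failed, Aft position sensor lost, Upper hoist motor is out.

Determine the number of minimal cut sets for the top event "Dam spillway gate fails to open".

6

Hoist path unavailable [OR]: union of children's cut sets → 3 cut set(s).
Local branch unavailable [AND]: one cut set from each child combined → 1 × 3 × 1 = 3 cut set(s).
Backup hoist down [OR]: union of children's cut sets → 2 cut set(s).
Control chain fails [AND]: one cut set from each child combined → 2 × 1 × 1 = 2 cut set(s).
Dam spillway gate fails to open [AND]: one cut set from each child combined → 3 × 2 = 6 cut set(s).
Minimal cut sets: {Aft position sensor lost, Forward wire rope fails, Left gearbox trips, Limit switch faulted, Manual crank stuck, Upper hoist motor is out}; {Aft position sensor lost, Auxiliary power feeder failed, Left gearbox trips, Limit switch faulted, Manual crank stuck, Upper hoist motor is out}; {Aft position sensor lost, Brake fails, Forward wire rope fails, Left gearbox trips, Manual crank stuck, Upper hoist motor is out}; {Aft position sensor lost, Auxiliary power feeder failed, Brake fails, Left gearbox trips, Manual crank stuck, Upper hoist motor is out}; {A local panel trips, Aft position sensor lost, Forward wire rope fails, Left gearbox trips, Manual crank stuck, Upper hoist motor is out}; {A local panel trips, Aft position sensor lost, Auxiliary power feeder failed, Left gearbox trips, Manual crank stuck, Upper hoist motor is out}.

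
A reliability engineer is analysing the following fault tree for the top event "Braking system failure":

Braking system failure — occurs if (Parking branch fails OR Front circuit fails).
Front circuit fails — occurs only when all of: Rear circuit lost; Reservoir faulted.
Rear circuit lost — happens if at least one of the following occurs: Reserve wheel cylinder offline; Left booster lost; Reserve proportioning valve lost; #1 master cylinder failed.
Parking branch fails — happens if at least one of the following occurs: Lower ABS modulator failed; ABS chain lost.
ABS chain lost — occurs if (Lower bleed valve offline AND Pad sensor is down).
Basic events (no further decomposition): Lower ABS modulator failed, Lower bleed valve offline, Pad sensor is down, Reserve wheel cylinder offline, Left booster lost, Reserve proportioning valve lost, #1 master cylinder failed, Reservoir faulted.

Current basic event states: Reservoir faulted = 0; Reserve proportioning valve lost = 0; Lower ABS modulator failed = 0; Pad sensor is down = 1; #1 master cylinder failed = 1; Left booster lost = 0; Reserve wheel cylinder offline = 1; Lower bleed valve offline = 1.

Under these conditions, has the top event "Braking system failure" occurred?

ABS chain lost [AND]: Lower bleed valve offline=occurs, Pad sensor is down=occurs → all inputs occur → occurs.
Parking branch fails [OR]: Lower ABS modulator failed=not, ABS chain lost=occurs → at least one input occurs → occurs.
Rear circuit lost [OR]: Reserve wheel cylinder offline=occurs, Left booster lost=not, Reserve proportioning valve lost=not, #1 master cylinder failed=occurs → at least one input occurs → occurs.
Front circuit fails [AND]: Rear circuit lost=occurs, Reservoir faulted=not → not all inputs occur → does not occur.
Braking system failure [OR]: Parking branch fails=occurs, Front circuit fails=not → at least one input occurs → occurs.

Yes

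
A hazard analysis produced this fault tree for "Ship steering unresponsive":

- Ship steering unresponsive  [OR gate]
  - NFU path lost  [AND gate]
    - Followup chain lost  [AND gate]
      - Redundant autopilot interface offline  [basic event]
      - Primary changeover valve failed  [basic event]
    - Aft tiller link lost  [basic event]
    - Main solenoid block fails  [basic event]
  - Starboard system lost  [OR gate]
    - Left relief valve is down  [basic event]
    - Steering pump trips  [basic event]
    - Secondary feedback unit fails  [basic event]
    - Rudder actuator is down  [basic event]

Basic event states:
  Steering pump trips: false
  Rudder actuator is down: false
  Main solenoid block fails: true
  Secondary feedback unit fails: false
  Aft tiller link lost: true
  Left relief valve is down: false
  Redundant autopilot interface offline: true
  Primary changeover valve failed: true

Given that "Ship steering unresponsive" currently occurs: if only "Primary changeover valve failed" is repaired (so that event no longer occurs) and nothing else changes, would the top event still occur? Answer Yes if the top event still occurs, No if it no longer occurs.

Counterfactual: set "Primary changeover valve failed" to not occurred.
Followup chain lost [AND]: Redundant autopilot interface offline=occurs, Primary changeover valve failed=not → not all inputs occur → does not occur.
NFU path lost [AND]: Followup chain lost=not, Aft tiller link lost=occurs, Main solenoid block fails=occurs → not all inputs occur → does not occur.
Starboard system lost [OR]: Left relief valve is down=not, Steering pump trips=not, Secondary feedback unit fails=not, Rudder actuator is down=not → no input occurs → does not occur.
Ship steering unresponsive [OR]: NFU path lost=not, Starboard system lost=not → no input occurs → does not occur.

No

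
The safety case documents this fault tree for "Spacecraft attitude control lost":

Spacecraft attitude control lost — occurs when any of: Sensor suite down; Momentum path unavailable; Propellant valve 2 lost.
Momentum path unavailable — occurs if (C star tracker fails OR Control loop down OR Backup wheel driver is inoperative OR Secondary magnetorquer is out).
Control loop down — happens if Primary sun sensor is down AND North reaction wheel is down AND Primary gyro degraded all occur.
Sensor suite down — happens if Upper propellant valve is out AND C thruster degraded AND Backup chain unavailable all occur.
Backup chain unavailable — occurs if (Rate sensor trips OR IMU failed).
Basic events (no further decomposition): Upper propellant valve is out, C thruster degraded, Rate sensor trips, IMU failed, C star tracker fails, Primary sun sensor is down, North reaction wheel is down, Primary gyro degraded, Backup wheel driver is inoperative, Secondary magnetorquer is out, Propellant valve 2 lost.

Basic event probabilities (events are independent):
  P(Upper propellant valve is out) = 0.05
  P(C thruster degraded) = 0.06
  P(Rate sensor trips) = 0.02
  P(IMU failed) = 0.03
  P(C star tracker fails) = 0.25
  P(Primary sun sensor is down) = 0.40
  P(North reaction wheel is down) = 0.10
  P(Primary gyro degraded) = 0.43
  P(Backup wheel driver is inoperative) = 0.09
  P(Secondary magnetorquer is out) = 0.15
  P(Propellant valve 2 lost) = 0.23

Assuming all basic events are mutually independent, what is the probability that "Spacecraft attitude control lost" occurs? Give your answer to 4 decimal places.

0.5611

P(Backup chain unavailable) [OR] = 1 − (1−0.02) × (1−0.03) = 0.049400
P(Sensor suite down) [AND] = 0.05 × 0.06 × 0.049400 = 0.000148
P(Control loop down) [AND] = 0.40 × 0.10 × 0.43 = 0.017200
P(Momentum path unavailable) [OR] = 1 − (1−0.25) × (1−0.017200) × (1−0.09) × (1−0.15) = 0.429853
P(Spacecraft attitude control lost) [OR] = 1 − (1−0.000148) × (1−0.429853) × (1−0.23) = 0.561052
Rounded to 4 decimal places: P(Spacecraft attitude control lost) ≈ 0.5611.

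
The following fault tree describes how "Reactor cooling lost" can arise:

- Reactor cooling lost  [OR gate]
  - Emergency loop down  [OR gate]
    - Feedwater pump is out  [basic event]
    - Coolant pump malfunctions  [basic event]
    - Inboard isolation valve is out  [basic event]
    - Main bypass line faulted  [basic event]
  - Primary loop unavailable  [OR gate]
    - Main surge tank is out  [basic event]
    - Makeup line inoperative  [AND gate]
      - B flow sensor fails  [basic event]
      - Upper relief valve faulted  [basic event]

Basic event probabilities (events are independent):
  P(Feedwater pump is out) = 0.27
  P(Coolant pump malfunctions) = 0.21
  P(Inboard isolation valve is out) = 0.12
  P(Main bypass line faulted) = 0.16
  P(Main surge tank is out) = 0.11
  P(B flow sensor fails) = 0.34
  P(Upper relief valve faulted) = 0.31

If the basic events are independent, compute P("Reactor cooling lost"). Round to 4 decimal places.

0.6606

P(Emergency loop down) [OR] = 1 − (1−0.27) × (1−0.21) × (1−0.12) × (1−0.16) = 0.573703
P(Makeup line inoperative) [AND] = 0.34 × 0.31 = 0.105400
P(Primary loop unavailable) [OR] = 1 − (1−0.11) × (1−0.105400) = 0.203806
P(Reactor cooling lost) [OR] = 1 − (1−0.573703) × (1−0.203806) = 0.660585
Rounded to 4 decimal places: P(Reactor cooling lost) ≈ 0.6606.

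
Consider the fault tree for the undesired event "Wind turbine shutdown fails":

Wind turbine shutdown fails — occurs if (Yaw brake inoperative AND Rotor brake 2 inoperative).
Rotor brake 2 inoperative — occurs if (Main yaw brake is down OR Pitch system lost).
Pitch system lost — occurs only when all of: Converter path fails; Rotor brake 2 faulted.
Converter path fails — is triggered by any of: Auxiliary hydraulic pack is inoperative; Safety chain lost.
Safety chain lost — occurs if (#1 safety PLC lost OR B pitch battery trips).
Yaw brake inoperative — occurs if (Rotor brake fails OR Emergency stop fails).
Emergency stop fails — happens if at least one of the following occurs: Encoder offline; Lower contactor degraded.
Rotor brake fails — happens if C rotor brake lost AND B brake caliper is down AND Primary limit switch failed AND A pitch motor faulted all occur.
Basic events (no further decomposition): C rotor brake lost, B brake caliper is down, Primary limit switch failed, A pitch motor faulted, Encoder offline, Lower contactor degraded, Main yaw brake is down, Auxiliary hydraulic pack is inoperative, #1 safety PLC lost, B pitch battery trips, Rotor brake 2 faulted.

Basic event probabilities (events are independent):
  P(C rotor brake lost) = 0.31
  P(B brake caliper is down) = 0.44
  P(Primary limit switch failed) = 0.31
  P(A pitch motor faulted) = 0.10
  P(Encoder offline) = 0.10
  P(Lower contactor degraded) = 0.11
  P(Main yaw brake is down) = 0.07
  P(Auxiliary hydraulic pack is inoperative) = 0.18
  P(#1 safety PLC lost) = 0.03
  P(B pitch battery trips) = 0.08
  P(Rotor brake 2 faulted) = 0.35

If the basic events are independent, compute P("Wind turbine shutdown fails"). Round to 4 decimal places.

0.0318

P(Rotor brake fails) [AND] = 0.31 × 0.44 × 0.31 × 0.10 = 0.004228
P(Emergency stop fails) [OR] = 1 − (1−0.10) × (1−0.11) = 0.199000
P(Yaw brake inoperative) [OR] = 1 − (1−0.004228) × (1−0.199000) = 0.202387
P(Safety chain lost) [OR] = 1 − (1−0.03) × (1−0.08) = 0.107600
P(Converter path fails) [OR] = 1 − (1−0.18) × (1−0.107600) = 0.268232
P(Pitch system lost) [AND] = 0.268232 × 0.35 = 0.093881
P(Rotor brake 2 inoperative) [OR] = 1 − (1−0.07) × (1−0.093881) = 0.157309
P(Wind turbine shutdown fails) [AND] = 0.202387 × 0.157309 = 0.031837
Rounded to 4 decimal places: P(Wind turbine shutdown fails) ≈ 0.0318.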